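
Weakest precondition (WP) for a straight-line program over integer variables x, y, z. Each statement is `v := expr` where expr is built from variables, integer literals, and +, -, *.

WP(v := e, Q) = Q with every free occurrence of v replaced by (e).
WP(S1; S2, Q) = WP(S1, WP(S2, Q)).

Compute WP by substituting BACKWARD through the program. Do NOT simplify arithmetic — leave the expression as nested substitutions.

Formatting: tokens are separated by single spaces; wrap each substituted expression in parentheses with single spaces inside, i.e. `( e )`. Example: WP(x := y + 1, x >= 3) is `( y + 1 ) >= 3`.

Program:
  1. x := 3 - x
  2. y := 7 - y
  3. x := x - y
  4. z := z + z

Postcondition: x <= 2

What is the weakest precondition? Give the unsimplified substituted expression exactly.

Answer: ( ( 3 - x ) - ( 7 - y ) ) <= 2

Derivation:
post: x <= 2
stmt 4: z := z + z  -- replace 0 occurrence(s) of z with (z + z)
  => x <= 2
stmt 3: x := x - y  -- replace 1 occurrence(s) of x with (x - y)
  => ( x - y ) <= 2
stmt 2: y := 7 - y  -- replace 1 occurrence(s) of y with (7 - y)
  => ( x - ( 7 - y ) ) <= 2
stmt 1: x := 3 - x  -- replace 1 occurrence(s) of x with (3 - x)
  => ( ( 3 - x ) - ( 7 - y ) ) <= 2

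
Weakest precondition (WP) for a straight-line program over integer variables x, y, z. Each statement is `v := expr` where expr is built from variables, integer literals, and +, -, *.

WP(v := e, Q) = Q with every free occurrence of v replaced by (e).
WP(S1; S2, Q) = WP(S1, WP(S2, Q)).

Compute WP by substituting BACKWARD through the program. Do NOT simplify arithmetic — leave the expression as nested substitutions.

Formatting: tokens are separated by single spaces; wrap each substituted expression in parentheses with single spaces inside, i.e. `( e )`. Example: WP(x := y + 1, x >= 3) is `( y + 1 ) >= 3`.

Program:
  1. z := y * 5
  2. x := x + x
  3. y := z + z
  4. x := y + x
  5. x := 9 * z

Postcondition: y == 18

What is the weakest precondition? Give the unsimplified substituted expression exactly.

Answer: ( ( y * 5 ) + ( y * 5 ) ) == 18

Derivation:
post: y == 18
stmt 5: x := 9 * z  -- replace 0 occurrence(s) of x with (9 * z)
  => y == 18
stmt 4: x := y + x  -- replace 0 occurrence(s) of x with (y + x)
  => y == 18
stmt 3: y := z + z  -- replace 1 occurrence(s) of y with (z + z)
  => ( z + z ) == 18
stmt 2: x := x + x  -- replace 0 occurrence(s) of x with (x + x)
  => ( z + z ) == 18
stmt 1: z := y * 5  -- replace 2 occurrence(s) of z with (y * 5)
  => ( ( y * 5 ) + ( y * 5 ) ) == 18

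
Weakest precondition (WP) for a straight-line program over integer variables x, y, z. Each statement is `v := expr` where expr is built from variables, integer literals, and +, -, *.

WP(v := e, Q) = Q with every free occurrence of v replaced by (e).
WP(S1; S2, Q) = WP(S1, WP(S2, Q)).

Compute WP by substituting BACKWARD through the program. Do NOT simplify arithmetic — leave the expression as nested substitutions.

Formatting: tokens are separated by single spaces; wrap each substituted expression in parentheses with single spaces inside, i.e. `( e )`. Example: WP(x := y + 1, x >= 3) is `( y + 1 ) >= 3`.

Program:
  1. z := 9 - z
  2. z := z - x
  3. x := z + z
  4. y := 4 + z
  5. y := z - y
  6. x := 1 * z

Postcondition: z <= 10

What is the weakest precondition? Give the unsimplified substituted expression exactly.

Answer: ( ( 9 - z ) - x ) <= 10

Derivation:
post: z <= 10
stmt 6: x := 1 * z  -- replace 0 occurrence(s) of x with (1 * z)
  => z <= 10
stmt 5: y := z - y  -- replace 0 occurrence(s) of y with (z - y)
  => z <= 10
stmt 4: y := 4 + z  -- replace 0 occurrence(s) of y with (4 + z)
  => z <= 10
stmt 3: x := z + z  -- replace 0 occurrence(s) of x with (z + z)
  => z <= 10
stmt 2: z := z - x  -- replace 1 occurrence(s) of z with (z - x)
  => ( z - x ) <= 10
stmt 1: z := 9 - z  -- replace 1 occurrence(s) of z with (9 - z)
  => ( ( 9 - z ) - x ) <= 10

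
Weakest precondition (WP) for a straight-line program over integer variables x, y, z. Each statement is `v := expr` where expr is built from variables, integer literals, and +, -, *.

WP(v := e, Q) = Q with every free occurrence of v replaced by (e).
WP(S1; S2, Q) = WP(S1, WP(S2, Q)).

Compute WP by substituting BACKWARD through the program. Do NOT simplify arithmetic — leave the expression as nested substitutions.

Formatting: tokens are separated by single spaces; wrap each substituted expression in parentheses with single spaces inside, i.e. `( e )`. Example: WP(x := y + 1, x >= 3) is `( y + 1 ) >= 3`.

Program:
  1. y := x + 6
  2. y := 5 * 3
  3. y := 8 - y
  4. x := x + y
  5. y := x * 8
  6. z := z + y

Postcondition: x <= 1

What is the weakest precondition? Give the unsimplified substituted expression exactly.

Answer: ( x + ( 8 - ( 5 * 3 ) ) ) <= 1

Derivation:
post: x <= 1
stmt 6: z := z + y  -- replace 0 occurrence(s) of z with (z + y)
  => x <= 1
stmt 5: y := x * 8  -- replace 0 occurrence(s) of y with (x * 8)
  => x <= 1
stmt 4: x := x + y  -- replace 1 occurrence(s) of x with (x + y)
  => ( x + y ) <= 1
stmt 3: y := 8 - y  -- replace 1 occurrence(s) of y with (8 - y)
  => ( x + ( 8 - y ) ) <= 1
stmt 2: y := 5 * 3  -- replace 1 occurrence(s) of y with (5 * 3)
  => ( x + ( 8 - ( 5 * 3 ) ) ) <= 1
stmt 1: y := x + 6  -- replace 0 occurrence(s) of y with (x + 6)
  => ( x + ( 8 - ( 5 * 3 ) ) ) <= 1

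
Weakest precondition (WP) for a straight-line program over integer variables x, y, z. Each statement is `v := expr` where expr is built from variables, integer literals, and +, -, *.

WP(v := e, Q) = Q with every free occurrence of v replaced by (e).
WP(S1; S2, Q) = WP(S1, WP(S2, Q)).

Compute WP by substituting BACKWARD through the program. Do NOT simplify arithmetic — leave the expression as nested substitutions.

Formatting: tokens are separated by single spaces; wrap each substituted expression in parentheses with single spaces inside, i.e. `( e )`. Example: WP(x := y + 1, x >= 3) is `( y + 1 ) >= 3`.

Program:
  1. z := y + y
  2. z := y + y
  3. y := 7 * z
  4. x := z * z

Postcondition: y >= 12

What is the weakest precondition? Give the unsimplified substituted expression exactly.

Answer: ( 7 * ( y + y ) ) >= 12

Derivation:
post: y >= 12
stmt 4: x := z * z  -- replace 0 occurrence(s) of x with (z * z)
  => y >= 12
stmt 3: y := 7 * z  -- replace 1 occurrence(s) of y with (7 * z)
  => ( 7 * z ) >= 12
stmt 2: z := y + y  -- replace 1 occurrence(s) of z with (y + y)
  => ( 7 * ( y + y ) ) >= 12
stmt 1: z := y + y  -- replace 0 occurrence(s) of z with (y + y)
  => ( 7 * ( y + y ) ) >= 12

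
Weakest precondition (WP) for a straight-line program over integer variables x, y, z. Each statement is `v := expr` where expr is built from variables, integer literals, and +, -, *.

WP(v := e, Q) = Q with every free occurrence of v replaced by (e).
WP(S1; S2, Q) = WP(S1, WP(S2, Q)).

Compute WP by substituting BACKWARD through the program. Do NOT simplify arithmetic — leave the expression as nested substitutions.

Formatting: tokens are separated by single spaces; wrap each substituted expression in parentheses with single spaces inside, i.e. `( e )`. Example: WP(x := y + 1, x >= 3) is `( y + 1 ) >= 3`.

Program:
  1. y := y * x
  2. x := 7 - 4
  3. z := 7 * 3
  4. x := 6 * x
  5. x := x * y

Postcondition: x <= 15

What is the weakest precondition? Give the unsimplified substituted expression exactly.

Answer: ( ( 6 * ( 7 - 4 ) ) * ( y * x ) ) <= 15

Derivation:
post: x <= 15
stmt 5: x := x * y  -- replace 1 occurrence(s) of x with (x * y)
  => ( x * y ) <= 15
stmt 4: x := 6 * x  -- replace 1 occurrence(s) of x with (6 * x)
  => ( ( 6 * x ) * y ) <= 15
stmt 3: z := 7 * 3  -- replace 0 occurrence(s) of z with (7 * 3)
  => ( ( 6 * x ) * y ) <= 15
stmt 2: x := 7 - 4  -- replace 1 occurrence(s) of x with (7 - 4)
  => ( ( 6 * ( 7 - 4 ) ) * y ) <= 15
stmt 1: y := y * x  -- replace 1 occurrence(s) of y with (y * x)
  => ( ( 6 * ( 7 - 4 ) ) * ( y * x ) ) <= 15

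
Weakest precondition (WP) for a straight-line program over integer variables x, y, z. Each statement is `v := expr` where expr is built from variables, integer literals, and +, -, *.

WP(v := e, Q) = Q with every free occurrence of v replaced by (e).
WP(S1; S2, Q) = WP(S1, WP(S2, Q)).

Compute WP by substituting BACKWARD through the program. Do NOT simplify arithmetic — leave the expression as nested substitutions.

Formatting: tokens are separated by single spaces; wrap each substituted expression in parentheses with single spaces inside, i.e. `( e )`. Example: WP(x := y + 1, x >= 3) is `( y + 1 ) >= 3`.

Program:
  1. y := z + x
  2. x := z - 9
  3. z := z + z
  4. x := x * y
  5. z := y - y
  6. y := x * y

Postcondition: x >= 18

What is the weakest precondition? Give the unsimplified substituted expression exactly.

post: x >= 18
stmt 6: y := x * y  -- replace 0 occurrence(s) of y with (x * y)
  => x >= 18
stmt 5: z := y - y  -- replace 0 occurrence(s) of z with (y - y)
  => x >= 18
stmt 4: x := x * y  -- replace 1 occurrence(s) of x with (x * y)
  => ( x * y ) >= 18
stmt 3: z := z + z  -- replace 0 occurrence(s) of z with (z + z)
  => ( x * y ) >= 18
stmt 2: x := z - 9  -- replace 1 occurrence(s) of x with (z - 9)
  => ( ( z - 9 ) * y ) >= 18
stmt 1: y := z + x  -- replace 1 occurrence(s) of y with (z + x)
  => ( ( z - 9 ) * ( z + x ) ) >= 18

Answer: ( ( z - 9 ) * ( z + x ) ) >= 18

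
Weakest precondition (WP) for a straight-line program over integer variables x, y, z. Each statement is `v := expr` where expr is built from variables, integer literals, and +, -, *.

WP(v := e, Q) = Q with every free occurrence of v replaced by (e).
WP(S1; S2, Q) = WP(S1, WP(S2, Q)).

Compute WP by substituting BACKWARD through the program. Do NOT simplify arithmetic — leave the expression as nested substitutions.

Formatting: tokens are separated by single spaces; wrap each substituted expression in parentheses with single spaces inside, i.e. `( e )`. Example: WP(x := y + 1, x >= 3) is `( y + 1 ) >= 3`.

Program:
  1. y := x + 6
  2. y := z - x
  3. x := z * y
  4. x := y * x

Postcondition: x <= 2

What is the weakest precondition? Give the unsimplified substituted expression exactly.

Answer: ( ( z - x ) * ( z * ( z - x ) ) ) <= 2

Derivation:
post: x <= 2
stmt 4: x := y * x  -- replace 1 occurrence(s) of x with (y * x)
  => ( y * x ) <= 2
stmt 3: x := z * y  -- replace 1 occurrence(s) of x with (z * y)
  => ( y * ( z * y ) ) <= 2
stmt 2: y := z - x  -- replace 2 occurrence(s) of y with (z - x)
  => ( ( z - x ) * ( z * ( z - x ) ) ) <= 2
stmt 1: y := x + 6  -- replace 0 occurrence(s) of y with (x + 6)
  => ( ( z - x ) * ( z * ( z - x ) ) ) <= 2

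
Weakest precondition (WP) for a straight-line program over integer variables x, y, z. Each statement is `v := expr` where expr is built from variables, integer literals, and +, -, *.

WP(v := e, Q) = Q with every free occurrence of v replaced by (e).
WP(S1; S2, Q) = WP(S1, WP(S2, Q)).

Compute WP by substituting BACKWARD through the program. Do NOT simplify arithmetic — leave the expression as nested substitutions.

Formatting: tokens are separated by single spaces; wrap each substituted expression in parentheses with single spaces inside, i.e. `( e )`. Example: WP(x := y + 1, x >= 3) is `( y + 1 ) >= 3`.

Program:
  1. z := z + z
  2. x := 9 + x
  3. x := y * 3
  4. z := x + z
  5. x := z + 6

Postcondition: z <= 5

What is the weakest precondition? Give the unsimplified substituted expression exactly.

post: z <= 5
stmt 5: x := z + 6  -- replace 0 occurrence(s) of x with (z + 6)
  => z <= 5
stmt 4: z := x + z  -- replace 1 occurrence(s) of z with (x + z)
  => ( x + z ) <= 5
stmt 3: x := y * 3  -- replace 1 occurrence(s) of x with (y * 3)
  => ( ( y * 3 ) + z ) <= 5
stmt 2: x := 9 + x  -- replace 0 occurrence(s) of x with (9 + x)
  => ( ( y * 3 ) + z ) <= 5
stmt 1: z := z + z  -- replace 1 occurrence(s) of z with (z + z)
  => ( ( y * 3 ) + ( z + z ) ) <= 5

Answer: ( ( y * 3 ) + ( z + z ) ) <= 5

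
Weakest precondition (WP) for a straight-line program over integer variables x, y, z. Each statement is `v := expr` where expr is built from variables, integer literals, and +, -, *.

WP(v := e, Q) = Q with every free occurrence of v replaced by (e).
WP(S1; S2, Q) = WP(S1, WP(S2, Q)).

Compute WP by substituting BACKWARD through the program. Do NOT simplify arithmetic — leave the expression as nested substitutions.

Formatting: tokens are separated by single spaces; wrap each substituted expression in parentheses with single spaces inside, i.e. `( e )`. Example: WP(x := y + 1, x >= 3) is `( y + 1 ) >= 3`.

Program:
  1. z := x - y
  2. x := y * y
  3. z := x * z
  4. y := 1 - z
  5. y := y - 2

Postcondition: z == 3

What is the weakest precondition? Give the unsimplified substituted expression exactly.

post: z == 3
stmt 5: y := y - 2  -- replace 0 occurrence(s) of y with (y - 2)
  => z == 3
stmt 4: y := 1 - z  -- replace 0 occurrence(s) of y with (1 - z)
  => z == 3
stmt 3: z := x * z  -- replace 1 occurrence(s) of z with (x * z)
  => ( x * z ) == 3
stmt 2: x := y * y  -- replace 1 occurrence(s) of x with (y * y)
  => ( ( y * y ) * z ) == 3
stmt 1: z := x - y  -- replace 1 occurrence(s) of z with (x - y)
  => ( ( y * y ) * ( x - y ) ) == 3

Answer: ( ( y * y ) * ( x - y ) ) == 3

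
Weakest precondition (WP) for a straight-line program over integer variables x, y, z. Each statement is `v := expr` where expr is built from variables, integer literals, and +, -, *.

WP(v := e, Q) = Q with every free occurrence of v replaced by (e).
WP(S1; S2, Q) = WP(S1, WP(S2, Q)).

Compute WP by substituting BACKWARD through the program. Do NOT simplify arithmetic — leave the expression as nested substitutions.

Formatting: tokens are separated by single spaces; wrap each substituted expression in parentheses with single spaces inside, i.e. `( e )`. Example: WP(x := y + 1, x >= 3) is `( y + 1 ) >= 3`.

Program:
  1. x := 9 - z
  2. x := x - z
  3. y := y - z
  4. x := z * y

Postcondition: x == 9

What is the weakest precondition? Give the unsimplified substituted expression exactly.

Answer: ( z * ( y - z ) ) == 9

Derivation:
post: x == 9
stmt 4: x := z * y  -- replace 1 occurrence(s) of x with (z * y)
  => ( z * y ) == 9
stmt 3: y := y - z  -- replace 1 occurrence(s) of y with (y - z)
  => ( z * ( y - z ) ) == 9
stmt 2: x := x - z  -- replace 0 occurrence(s) of x with (x - z)
  => ( z * ( y - z ) ) == 9
stmt 1: x := 9 - z  -- replace 0 occurrence(s) of x with (9 - z)
  => ( z * ( y - z ) ) == 9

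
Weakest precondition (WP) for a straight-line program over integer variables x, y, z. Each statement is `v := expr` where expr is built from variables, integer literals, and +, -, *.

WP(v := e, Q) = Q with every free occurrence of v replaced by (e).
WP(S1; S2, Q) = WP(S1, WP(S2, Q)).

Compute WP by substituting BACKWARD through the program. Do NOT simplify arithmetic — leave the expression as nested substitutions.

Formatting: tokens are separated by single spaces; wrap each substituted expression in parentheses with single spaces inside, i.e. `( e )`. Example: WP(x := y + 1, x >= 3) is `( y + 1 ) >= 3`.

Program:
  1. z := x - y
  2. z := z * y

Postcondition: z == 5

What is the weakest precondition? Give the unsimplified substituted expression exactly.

post: z == 5
stmt 2: z := z * y  -- replace 1 occurrence(s) of z with (z * y)
  => ( z * y ) == 5
stmt 1: z := x - y  -- replace 1 occurrence(s) of z with (x - y)
  => ( ( x - y ) * y ) == 5

Answer: ( ( x - y ) * y ) == 5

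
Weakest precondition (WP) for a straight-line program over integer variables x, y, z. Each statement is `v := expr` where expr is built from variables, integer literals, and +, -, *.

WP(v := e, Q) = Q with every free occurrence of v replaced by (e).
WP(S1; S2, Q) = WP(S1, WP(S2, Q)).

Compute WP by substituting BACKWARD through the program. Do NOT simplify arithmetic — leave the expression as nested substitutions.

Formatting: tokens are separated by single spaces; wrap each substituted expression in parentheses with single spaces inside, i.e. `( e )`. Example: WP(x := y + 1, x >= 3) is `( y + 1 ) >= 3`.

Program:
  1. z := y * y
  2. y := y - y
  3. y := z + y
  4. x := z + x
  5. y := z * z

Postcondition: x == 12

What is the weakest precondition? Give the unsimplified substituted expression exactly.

Answer: ( ( y * y ) + x ) == 12

Derivation:
post: x == 12
stmt 5: y := z * z  -- replace 0 occurrence(s) of y with (z * z)
  => x == 12
stmt 4: x := z + x  -- replace 1 occurrence(s) of x with (z + x)
  => ( z + x ) == 12
stmt 3: y := z + y  -- replace 0 occurrence(s) of y with (z + y)
  => ( z + x ) == 12
stmt 2: y := y - y  -- replace 0 occurrence(s) of y with (y - y)
  => ( z + x ) == 12
stmt 1: z := y * y  -- replace 1 occurrence(s) of z with (y * y)
  => ( ( y * y ) + x ) == 12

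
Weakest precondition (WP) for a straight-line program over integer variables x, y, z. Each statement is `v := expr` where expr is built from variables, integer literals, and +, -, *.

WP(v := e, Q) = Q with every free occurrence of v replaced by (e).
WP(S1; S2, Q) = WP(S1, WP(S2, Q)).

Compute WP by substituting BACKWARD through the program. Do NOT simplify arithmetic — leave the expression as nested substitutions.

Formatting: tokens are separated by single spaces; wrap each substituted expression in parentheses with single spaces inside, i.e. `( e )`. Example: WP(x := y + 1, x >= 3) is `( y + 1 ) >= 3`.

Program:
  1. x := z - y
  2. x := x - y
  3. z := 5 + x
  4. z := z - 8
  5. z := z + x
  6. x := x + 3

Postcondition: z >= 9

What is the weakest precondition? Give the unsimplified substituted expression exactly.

Answer: ( ( ( 5 + ( ( z - y ) - y ) ) - 8 ) + ( ( z - y ) - y ) ) >= 9

Derivation:
post: z >= 9
stmt 6: x := x + 3  -- replace 0 occurrence(s) of x with (x + 3)
  => z >= 9
stmt 5: z := z + x  -- replace 1 occurrence(s) of z with (z + x)
  => ( z + x ) >= 9
stmt 4: z := z - 8  -- replace 1 occurrence(s) of z with (z - 8)
  => ( ( z - 8 ) + x ) >= 9
stmt 3: z := 5 + x  -- replace 1 occurrence(s) of z with (5 + x)
  => ( ( ( 5 + x ) - 8 ) + x ) >= 9
stmt 2: x := x - y  -- replace 2 occurrence(s) of x with (x - y)
  => ( ( ( 5 + ( x - y ) ) - 8 ) + ( x - y ) ) >= 9
stmt 1: x := z - y  -- replace 2 occurrence(s) of x with (z - y)
  => ( ( ( 5 + ( ( z - y ) - y ) ) - 8 ) + ( ( z - y ) - y ) ) >= 9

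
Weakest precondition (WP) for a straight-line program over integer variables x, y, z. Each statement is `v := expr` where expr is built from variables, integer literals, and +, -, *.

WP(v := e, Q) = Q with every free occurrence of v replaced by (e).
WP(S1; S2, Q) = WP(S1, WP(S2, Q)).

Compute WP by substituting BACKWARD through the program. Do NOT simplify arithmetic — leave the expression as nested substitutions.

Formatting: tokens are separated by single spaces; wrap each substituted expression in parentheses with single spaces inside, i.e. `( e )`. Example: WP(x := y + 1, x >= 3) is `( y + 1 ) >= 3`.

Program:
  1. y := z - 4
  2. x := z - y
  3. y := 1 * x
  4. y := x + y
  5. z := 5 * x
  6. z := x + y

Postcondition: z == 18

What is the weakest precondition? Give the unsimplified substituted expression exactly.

Answer: ( ( z - ( z - 4 ) ) + ( ( z - ( z - 4 ) ) + ( 1 * ( z - ( z - 4 ) ) ) ) ) == 18

Derivation:
post: z == 18
stmt 6: z := x + y  -- replace 1 occurrence(s) of z with (x + y)
  => ( x + y ) == 18
stmt 5: z := 5 * x  -- replace 0 occurrence(s) of z with (5 * x)
  => ( x + y ) == 18
stmt 4: y := x + y  -- replace 1 occurrence(s) of y with (x + y)
  => ( x + ( x + y ) ) == 18
stmt 3: y := 1 * x  -- replace 1 occurrence(s) of y with (1 * x)
  => ( x + ( x + ( 1 * x ) ) ) == 18
stmt 2: x := z - y  -- replace 3 occurrence(s) of x with (z - y)
  => ( ( z - y ) + ( ( z - y ) + ( 1 * ( z - y ) ) ) ) == 18
stmt 1: y := z - 4  -- replace 3 occurrence(s) of y with (z - 4)
  => ( ( z - ( z - 4 ) ) + ( ( z - ( z - 4 ) ) + ( 1 * ( z - ( z - 4 ) ) ) ) ) == 18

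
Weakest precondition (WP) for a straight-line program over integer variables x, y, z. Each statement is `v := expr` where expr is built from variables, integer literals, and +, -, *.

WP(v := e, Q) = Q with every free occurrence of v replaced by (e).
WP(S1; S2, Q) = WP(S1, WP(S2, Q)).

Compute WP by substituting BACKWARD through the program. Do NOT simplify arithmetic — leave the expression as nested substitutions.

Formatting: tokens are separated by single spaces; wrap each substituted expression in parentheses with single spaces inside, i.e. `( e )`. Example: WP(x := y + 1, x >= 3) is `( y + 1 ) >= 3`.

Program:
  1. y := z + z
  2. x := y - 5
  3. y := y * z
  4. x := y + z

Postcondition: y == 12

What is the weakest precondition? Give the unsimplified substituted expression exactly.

post: y == 12
stmt 4: x := y + z  -- replace 0 occurrence(s) of x with (y + z)
  => y == 12
stmt 3: y := y * z  -- replace 1 occurrence(s) of y with (y * z)
  => ( y * z ) == 12
stmt 2: x := y - 5  -- replace 0 occurrence(s) of x with (y - 5)
  => ( y * z ) == 12
stmt 1: y := z + z  -- replace 1 occurrence(s) of y with (z + z)
  => ( ( z + z ) * z ) == 12

Answer: ( ( z + z ) * z ) == 12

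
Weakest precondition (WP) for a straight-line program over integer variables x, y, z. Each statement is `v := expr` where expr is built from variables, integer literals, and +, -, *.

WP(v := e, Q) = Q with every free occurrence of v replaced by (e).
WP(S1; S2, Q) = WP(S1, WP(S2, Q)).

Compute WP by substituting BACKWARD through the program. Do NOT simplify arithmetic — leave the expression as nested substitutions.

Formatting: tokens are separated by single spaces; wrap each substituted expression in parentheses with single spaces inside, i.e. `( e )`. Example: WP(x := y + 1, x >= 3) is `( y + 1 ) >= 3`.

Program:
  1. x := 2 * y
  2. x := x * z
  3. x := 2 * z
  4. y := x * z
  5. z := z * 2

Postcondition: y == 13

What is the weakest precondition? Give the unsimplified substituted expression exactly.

Answer: ( ( 2 * z ) * z ) == 13

Derivation:
post: y == 13
stmt 5: z := z * 2  -- replace 0 occurrence(s) of z with (z * 2)
  => y == 13
stmt 4: y := x * z  -- replace 1 occurrence(s) of y with (x * z)
  => ( x * z ) == 13
stmt 3: x := 2 * z  -- replace 1 occurrence(s) of x with (2 * z)
  => ( ( 2 * z ) * z ) == 13
stmt 2: x := x * z  -- replace 0 occurrence(s) of x with (x * z)
  => ( ( 2 * z ) * z ) == 13
stmt 1: x := 2 * y  -- replace 0 occurrence(s) of x with (2 * y)
  => ( ( 2 * z ) * z ) == 13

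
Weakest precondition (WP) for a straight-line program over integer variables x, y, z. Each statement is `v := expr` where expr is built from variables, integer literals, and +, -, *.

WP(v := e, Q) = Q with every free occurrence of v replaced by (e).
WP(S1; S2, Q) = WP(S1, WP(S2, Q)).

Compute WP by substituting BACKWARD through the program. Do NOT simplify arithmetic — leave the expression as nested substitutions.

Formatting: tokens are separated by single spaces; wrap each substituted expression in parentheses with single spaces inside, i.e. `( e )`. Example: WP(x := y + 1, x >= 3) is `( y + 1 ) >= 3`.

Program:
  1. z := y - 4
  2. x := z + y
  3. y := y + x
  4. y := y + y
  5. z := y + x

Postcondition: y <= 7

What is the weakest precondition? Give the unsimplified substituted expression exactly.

post: y <= 7
stmt 5: z := y + x  -- replace 0 occurrence(s) of z with (y + x)
  => y <= 7
stmt 4: y := y + y  -- replace 1 occurrence(s) of y with (y + y)
  => ( y + y ) <= 7
stmt 3: y := y + x  -- replace 2 occurrence(s) of y with (y + x)
  => ( ( y + x ) + ( y + x ) ) <= 7
stmt 2: x := z + y  -- replace 2 occurrence(s) of x with (z + y)
  => ( ( y + ( z + y ) ) + ( y + ( z + y ) ) ) <= 7
stmt 1: z := y - 4  -- replace 2 occurrence(s) of z with (y - 4)
  => ( ( y + ( ( y - 4 ) + y ) ) + ( y + ( ( y - 4 ) + y ) ) ) <= 7

Answer: ( ( y + ( ( y - 4 ) + y ) ) + ( y + ( ( y - 4 ) + y ) ) ) <= 7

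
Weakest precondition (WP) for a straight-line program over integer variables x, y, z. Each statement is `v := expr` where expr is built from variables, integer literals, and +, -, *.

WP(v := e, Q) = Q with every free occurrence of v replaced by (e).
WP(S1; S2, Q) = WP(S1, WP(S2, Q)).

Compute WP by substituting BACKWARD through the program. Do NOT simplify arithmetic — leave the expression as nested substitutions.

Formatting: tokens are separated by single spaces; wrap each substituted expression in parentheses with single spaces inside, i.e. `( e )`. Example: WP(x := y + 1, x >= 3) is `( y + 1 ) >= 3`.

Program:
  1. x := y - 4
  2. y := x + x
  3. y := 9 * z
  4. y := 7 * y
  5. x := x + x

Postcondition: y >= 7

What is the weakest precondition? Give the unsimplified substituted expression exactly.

Answer: ( 7 * ( 9 * z ) ) >= 7

Derivation:
post: y >= 7
stmt 5: x := x + x  -- replace 0 occurrence(s) of x with (x + x)
  => y >= 7
stmt 4: y := 7 * y  -- replace 1 occurrence(s) of y with (7 * y)
  => ( 7 * y ) >= 7
stmt 3: y := 9 * z  -- replace 1 occurrence(s) of y with (9 * z)
  => ( 7 * ( 9 * z ) ) >= 7
stmt 2: y := x + x  -- replace 0 occurrence(s) of y with (x + x)
  => ( 7 * ( 9 * z ) ) >= 7
stmt 1: x := y - 4  -- replace 0 occurrence(s) of x with (y - 4)
  => ( 7 * ( 9 * z ) ) >= 7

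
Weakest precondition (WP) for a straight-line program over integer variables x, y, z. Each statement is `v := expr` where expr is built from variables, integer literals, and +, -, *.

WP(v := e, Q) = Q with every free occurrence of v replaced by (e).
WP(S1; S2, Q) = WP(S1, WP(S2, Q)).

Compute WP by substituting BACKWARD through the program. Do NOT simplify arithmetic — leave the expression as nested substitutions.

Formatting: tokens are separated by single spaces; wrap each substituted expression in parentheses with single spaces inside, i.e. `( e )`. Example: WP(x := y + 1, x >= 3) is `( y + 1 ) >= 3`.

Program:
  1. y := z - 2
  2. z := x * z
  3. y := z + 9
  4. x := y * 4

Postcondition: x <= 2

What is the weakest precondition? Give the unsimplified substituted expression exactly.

post: x <= 2
stmt 4: x := y * 4  -- replace 1 occurrence(s) of x with (y * 4)
  => ( y * 4 ) <= 2
stmt 3: y := z + 9  -- replace 1 occurrence(s) of y with (z + 9)
  => ( ( z + 9 ) * 4 ) <= 2
stmt 2: z := x * z  -- replace 1 occurrence(s) of z with (x * z)
  => ( ( ( x * z ) + 9 ) * 4 ) <= 2
stmt 1: y := z - 2  -- replace 0 occurrence(s) of y with (z - 2)
  => ( ( ( x * z ) + 9 ) * 4 ) <= 2

Answer: ( ( ( x * z ) + 9 ) * 4 ) <= 2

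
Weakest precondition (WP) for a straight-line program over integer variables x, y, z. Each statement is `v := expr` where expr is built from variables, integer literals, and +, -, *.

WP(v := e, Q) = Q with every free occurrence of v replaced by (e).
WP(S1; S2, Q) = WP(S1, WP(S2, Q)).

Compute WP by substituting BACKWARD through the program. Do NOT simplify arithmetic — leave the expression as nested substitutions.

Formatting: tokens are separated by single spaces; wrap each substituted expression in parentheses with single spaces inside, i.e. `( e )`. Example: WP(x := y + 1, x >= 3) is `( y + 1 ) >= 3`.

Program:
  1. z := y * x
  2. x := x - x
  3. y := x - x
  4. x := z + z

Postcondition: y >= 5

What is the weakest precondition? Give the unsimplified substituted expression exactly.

post: y >= 5
stmt 4: x := z + z  -- replace 0 occurrence(s) of x with (z + z)
  => y >= 5
stmt 3: y := x - x  -- replace 1 occurrence(s) of y with (x - x)
  => ( x - x ) >= 5
stmt 2: x := x - x  -- replace 2 occurrence(s) of x with (x - x)
  => ( ( x - x ) - ( x - x ) ) >= 5
stmt 1: z := y * x  -- replace 0 occurrence(s) of z with (y * x)
  => ( ( x - x ) - ( x - x ) ) >= 5

Answer: ( ( x - x ) - ( x - x ) ) >= 5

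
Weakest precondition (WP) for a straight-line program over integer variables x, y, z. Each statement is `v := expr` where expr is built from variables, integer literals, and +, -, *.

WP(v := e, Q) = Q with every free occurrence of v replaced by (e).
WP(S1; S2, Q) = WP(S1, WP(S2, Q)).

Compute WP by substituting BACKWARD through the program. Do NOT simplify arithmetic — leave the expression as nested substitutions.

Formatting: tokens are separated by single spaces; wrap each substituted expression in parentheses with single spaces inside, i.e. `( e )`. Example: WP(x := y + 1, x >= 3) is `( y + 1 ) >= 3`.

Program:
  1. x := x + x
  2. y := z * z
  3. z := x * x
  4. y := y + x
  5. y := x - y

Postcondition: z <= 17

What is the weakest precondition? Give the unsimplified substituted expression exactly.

Answer: ( ( x + x ) * ( x + x ) ) <= 17

Derivation:
post: z <= 17
stmt 5: y := x - y  -- replace 0 occurrence(s) of y with (x - y)
  => z <= 17
stmt 4: y := y + x  -- replace 0 occurrence(s) of y with (y + x)
  => z <= 17
stmt 3: z := x * x  -- replace 1 occurrence(s) of z with (x * x)
  => ( x * x ) <= 17
stmt 2: y := z * z  -- replace 0 occurrence(s) of y with (z * z)
  => ( x * x ) <= 17
stmt 1: x := x + x  -- replace 2 occurrence(s) of x with (x + x)
  => ( ( x + x ) * ( x + x ) ) <= 17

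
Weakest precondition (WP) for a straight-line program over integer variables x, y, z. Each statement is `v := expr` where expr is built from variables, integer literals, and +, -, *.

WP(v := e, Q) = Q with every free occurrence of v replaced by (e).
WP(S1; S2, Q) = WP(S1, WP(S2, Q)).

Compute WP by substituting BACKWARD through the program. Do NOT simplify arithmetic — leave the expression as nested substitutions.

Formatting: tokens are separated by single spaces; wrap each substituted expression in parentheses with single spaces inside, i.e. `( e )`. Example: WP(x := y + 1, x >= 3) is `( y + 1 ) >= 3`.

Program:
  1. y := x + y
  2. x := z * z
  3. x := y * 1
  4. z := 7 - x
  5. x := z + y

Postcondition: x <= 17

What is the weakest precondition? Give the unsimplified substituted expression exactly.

post: x <= 17
stmt 5: x := z + y  -- replace 1 occurrence(s) of x with (z + y)
  => ( z + y ) <= 17
stmt 4: z := 7 - x  -- replace 1 occurrence(s) of z with (7 - x)
  => ( ( 7 - x ) + y ) <= 17
stmt 3: x := y * 1  -- replace 1 occurrence(s) of x with (y * 1)
  => ( ( 7 - ( y * 1 ) ) + y ) <= 17
stmt 2: x := z * z  -- replace 0 occurrence(s) of x with (z * z)
  => ( ( 7 - ( y * 1 ) ) + y ) <= 17
stmt 1: y := x + y  -- replace 2 occurrence(s) of y with (x + y)
  => ( ( 7 - ( ( x + y ) * 1 ) ) + ( x + y ) ) <= 17

Answer: ( ( 7 - ( ( x + y ) * 1 ) ) + ( x + y ) ) <= 17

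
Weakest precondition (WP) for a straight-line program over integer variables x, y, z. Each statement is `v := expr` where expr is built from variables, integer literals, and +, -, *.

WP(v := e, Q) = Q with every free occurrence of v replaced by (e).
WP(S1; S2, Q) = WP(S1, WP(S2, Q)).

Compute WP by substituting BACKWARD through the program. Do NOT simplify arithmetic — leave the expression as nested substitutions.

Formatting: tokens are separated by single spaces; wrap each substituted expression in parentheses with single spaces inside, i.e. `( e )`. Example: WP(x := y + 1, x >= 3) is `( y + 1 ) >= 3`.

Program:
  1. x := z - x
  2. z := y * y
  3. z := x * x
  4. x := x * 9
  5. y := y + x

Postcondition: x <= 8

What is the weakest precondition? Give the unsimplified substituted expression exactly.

Answer: ( ( z - x ) * 9 ) <= 8

Derivation:
post: x <= 8
stmt 5: y := y + x  -- replace 0 occurrence(s) of y with (y + x)
  => x <= 8
stmt 4: x := x * 9  -- replace 1 occurrence(s) of x with (x * 9)
  => ( x * 9 ) <= 8
stmt 3: z := x * x  -- replace 0 occurrence(s) of z with (x * x)
  => ( x * 9 ) <= 8
stmt 2: z := y * y  -- replace 0 occurrence(s) of z with (y * y)
  => ( x * 9 ) <= 8
stmt 1: x := z - x  -- replace 1 occurrence(s) of x with (z - x)
  => ( ( z - x ) * 9 ) <= 8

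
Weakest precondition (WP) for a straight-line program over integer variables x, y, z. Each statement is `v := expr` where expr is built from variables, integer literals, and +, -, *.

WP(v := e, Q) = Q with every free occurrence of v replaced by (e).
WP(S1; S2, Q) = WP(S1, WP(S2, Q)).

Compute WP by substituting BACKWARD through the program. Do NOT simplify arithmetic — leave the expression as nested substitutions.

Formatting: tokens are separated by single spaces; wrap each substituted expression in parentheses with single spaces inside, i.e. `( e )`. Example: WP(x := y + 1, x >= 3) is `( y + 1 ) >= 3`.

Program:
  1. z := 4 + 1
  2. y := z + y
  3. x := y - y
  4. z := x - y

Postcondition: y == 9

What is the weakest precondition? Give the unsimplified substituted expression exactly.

post: y == 9
stmt 4: z := x - y  -- replace 0 occurrence(s) of z with (x - y)
  => y == 9
stmt 3: x := y - y  -- replace 0 occurrence(s) of x with (y - y)
  => y == 9
stmt 2: y := z + y  -- replace 1 occurrence(s) of y with (z + y)
  => ( z + y ) == 9
stmt 1: z := 4 + 1  -- replace 1 occurrence(s) of z with (4 + 1)
  => ( ( 4 + 1 ) + y ) == 9

Answer: ( ( 4 + 1 ) + y ) == 9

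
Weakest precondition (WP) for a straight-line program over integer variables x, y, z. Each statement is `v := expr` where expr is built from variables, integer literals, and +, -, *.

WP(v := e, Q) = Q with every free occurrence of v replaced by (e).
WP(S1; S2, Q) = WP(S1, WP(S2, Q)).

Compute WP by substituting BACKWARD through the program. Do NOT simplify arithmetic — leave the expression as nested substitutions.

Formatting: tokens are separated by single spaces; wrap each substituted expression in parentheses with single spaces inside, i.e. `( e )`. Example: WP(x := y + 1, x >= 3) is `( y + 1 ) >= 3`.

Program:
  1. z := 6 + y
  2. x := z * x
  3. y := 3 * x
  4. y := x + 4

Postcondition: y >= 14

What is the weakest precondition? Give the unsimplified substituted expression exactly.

Answer: ( ( ( 6 + y ) * x ) + 4 ) >= 14

Derivation:
post: y >= 14
stmt 4: y := x + 4  -- replace 1 occurrence(s) of y with (x + 4)
  => ( x + 4 ) >= 14
stmt 3: y := 3 * x  -- replace 0 occurrence(s) of y with (3 * x)
  => ( x + 4 ) >= 14
stmt 2: x := z * x  -- replace 1 occurrence(s) of x with (z * x)
  => ( ( z * x ) + 4 ) >= 14
stmt 1: z := 6 + y  -- replace 1 occurrence(s) of z with (6 + y)
  => ( ( ( 6 + y ) * x ) + 4 ) >= 14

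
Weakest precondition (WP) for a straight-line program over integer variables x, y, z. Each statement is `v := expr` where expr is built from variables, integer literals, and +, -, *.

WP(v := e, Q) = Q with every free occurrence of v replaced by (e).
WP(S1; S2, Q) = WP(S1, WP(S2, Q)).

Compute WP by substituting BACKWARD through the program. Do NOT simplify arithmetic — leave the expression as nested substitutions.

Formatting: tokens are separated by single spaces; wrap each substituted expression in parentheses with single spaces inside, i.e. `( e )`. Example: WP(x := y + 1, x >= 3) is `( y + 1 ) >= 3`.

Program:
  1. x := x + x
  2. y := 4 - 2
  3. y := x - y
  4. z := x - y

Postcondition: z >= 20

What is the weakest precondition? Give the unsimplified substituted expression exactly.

Answer: ( ( x + x ) - ( ( x + x ) - ( 4 - 2 ) ) ) >= 20

Derivation:
post: z >= 20
stmt 4: z := x - y  -- replace 1 occurrence(s) of z with (x - y)
  => ( x - y ) >= 20
stmt 3: y := x - y  -- replace 1 occurrence(s) of y with (x - y)
  => ( x - ( x - y ) ) >= 20
stmt 2: y := 4 - 2  -- replace 1 occurrence(s) of y with (4 - 2)
  => ( x - ( x - ( 4 - 2 ) ) ) >= 20
stmt 1: x := x + x  -- replace 2 occurrence(s) of x with (x + x)
  => ( ( x + x ) - ( ( x + x ) - ( 4 - 2 ) ) ) >= 20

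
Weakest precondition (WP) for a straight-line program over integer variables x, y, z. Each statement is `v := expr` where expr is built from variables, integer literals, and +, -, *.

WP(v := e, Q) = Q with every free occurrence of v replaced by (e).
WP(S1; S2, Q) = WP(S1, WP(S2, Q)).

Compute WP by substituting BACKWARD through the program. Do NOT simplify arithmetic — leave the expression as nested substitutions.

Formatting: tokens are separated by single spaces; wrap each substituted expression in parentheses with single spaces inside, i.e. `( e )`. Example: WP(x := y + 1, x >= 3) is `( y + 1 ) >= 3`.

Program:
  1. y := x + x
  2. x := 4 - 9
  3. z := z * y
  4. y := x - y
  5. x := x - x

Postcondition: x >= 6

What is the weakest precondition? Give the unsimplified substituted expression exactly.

Answer: ( ( 4 - 9 ) - ( 4 - 9 ) ) >= 6

Derivation:
post: x >= 6
stmt 5: x := x - x  -- replace 1 occurrence(s) of x with (x - x)
  => ( x - x ) >= 6
stmt 4: y := x - y  -- replace 0 occurrence(s) of y with (x - y)
  => ( x - x ) >= 6
stmt 3: z := z * y  -- replace 0 occurrence(s) of z with (z * y)
  => ( x - x ) >= 6
stmt 2: x := 4 - 9  -- replace 2 occurrence(s) of x with (4 - 9)
  => ( ( 4 - 9 ) - ( 4 - 9 ) ) >= 6
stmt 1: y := x + x  -- replace 0 occurrence(s) of y with (x + x)
  => ( ( 4 - 9 ) - ( 4 - 9 ) ) >= 6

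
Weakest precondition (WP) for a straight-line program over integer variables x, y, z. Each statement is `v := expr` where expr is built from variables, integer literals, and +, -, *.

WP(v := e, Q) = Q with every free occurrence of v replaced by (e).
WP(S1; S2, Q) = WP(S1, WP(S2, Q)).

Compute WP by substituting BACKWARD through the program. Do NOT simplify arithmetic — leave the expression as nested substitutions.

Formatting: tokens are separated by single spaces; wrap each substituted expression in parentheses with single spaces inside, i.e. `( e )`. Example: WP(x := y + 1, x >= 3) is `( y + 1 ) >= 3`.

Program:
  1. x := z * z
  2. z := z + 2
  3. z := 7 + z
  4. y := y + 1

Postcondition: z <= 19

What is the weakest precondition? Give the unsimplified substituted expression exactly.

Answer: ( 7 + ( z + 2 ) ) <= 19

Derivation:
post: z <= 19
stmt 4: y := y + 1  -- replace 0 occurrence(s) of y with (y + 1)
  => z <= 19
stmt 3: z := 7 + z  -- replace 1 occurrence(s) of z with (7 + z)
  => ( 7 + z ) <= 19
stmt 2: z := z + 2  -- replace 1 occurrence(s) of z with (z + 2)
  => ( 7 + ( z + 2 ) ) <= 19
stmt 1: x := z * z  -- replace 0 occurrence(s) of x with (z * z)
  => ( 7 + ( z + 2 ) ) <= 19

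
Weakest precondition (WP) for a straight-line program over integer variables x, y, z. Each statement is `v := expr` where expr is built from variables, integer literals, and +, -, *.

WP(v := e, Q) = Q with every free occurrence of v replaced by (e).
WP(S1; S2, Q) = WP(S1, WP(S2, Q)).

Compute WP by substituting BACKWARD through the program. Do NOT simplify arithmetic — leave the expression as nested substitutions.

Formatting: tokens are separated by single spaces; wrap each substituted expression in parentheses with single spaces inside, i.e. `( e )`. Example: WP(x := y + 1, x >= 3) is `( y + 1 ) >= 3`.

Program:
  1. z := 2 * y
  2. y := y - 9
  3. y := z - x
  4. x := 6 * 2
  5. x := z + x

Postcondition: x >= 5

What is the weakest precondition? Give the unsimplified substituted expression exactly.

post: x >= 5
stmt 5: x := z + x  -- replace 1 occurrence(s) of x with (z + x)
  => ( z + x ) >= 5
stmt 4: x := 6 * 2  -- replace 1 occurrence(s) of x with (6 * 2)
  => ( z + ( 6 * 2 ) ) >= 5
stmt 3: y := z - x  -- replace 0 occurrence(s) of y with (z - x)
  => ( z + ( 6 * 2 ) ) >= 5
stmt 2: y := y - 9  -- replace 0 occurrence(s) of y with (y - 9)
  => ( z + ( 6 * 2 ) ) >= 5
stmt 1: z := 2 * y  -- replace 1 occurrence(s) of z with (2 * y)
  => ( ( 2 * y ) + ( 6 * 2 ) ) >= 5

Answer: ( ( 2 * y ) + ( 6 * 2 ) ) >= 5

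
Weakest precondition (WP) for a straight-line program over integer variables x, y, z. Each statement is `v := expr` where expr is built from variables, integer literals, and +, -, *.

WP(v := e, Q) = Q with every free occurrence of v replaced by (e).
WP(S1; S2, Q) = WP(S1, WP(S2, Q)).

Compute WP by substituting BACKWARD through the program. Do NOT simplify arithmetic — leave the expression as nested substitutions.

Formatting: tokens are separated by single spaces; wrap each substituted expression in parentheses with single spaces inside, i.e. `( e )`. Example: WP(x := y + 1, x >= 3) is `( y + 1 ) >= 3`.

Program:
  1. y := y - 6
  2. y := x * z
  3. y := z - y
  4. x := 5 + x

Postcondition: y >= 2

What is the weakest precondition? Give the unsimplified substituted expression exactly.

post: y >= 2
stmt 4: x := 5 + x  -- replace 0 occurrence(s) of x with (5 + x)
  => y >= 2
stmt 3: y := z - y  -- replace 1 occurrence(s) of y with (z - y)
  => ( z - y ) >= 2
stmt 2: y := x * z  -- replace 1 occurrence(s) of y with (x * z)
  => ( z - ( x * z ) ) >= 2
stmt 1: y := y - 6  -- replace 0 occurrence(s) of y with (y - 6)
  => ( z - ( x * z ) ) >= 2

Answer: ( z - ( x * z ) ) >= 2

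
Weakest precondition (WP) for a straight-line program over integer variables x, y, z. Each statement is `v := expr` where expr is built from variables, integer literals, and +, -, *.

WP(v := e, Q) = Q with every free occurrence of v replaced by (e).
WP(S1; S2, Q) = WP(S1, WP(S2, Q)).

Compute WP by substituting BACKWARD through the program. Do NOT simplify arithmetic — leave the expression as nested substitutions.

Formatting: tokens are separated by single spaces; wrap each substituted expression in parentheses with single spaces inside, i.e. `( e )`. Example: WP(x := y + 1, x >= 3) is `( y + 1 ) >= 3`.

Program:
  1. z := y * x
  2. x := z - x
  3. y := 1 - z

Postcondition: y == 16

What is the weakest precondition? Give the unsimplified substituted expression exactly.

post: y == 16
stmt 3: y := 1 - z  -- replace 1 occurrence(s) of y with (1 - z)
  => ( 1 - z ) == 16
stmt 2: x := z - x  -- replace 0 occurrence(s) of x with (z - x)
  => ( 1 - z ) == 16
stmt 1: z := y * x  -- replace 1 occurrence(s) of z with (y * x)
  => ( 1 - ( y * x ) ) == 16

Answer: ( 1 - ( y * x ) ) == 16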